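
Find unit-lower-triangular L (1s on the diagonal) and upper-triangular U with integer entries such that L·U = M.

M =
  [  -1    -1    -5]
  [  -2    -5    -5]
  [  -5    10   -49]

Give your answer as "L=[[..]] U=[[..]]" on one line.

L=[[1,0,0],[2,1,0],[5,-5,1]] U=[[-1,-1,-5],[0,-3,5],[0,0,1]]

  R1 -= 2·R0 → [0,-3,5]
  R2 -= 5·R0 → [0,15,-24]
  R2 -= -5·R1 → [0,0,1]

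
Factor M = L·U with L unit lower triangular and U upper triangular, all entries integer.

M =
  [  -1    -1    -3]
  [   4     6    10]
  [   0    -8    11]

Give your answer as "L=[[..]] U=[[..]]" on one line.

  row1 -= -4·row0 → [0,2,-2]
  row2 -= 0·row0 → [0,-8,11]
  row2 -= -4·row1 → [0,0,3]

L=[[1,0,0],[-4,1,0],[0,-4,1]] U=[[-1,-1,-3],[0,2,-2],[0,0,3]]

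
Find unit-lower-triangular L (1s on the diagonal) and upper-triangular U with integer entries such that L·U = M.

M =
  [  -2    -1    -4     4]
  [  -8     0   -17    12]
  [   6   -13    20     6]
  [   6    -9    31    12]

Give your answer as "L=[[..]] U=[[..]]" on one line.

L=[[1,0,0,0],[4,1,0,0],[-3,-4,1,0],[-3,-3,4,1]] U=[[-2,-1,-4,4],[0,4,-1,-4],[0,0,4,2],[0,0,0,4]]

  R1 -= 4·R0 → [0,4,-1,-4]
  R2 -= -3·R0 → [0,-16,8,18]
  R3 -= -3·R0 → [0,-12,19,24]
  R2 -= -4·R1 → [0,0,4,2]
  R3 -= -3·R1 → [0,0,16,12]
  R3 -= 4·R2 → [0,0,0,4]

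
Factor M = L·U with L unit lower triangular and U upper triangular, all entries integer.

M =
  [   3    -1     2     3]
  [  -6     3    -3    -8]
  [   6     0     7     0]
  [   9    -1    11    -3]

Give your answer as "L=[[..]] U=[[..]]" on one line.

  row1 -= -2·row0 → [0,1,1,-2]
  row2 -= 2·row0 → [0,2,3,-6]
  row3 -= 3·row0 → [0,2,5,-12]
  row2 -= 2·row1 → [0,0,1,-2]
  row3 -= 2·row1 → [0,0,3,-8]
  row3 -= 3·row2 → [0,0,0,-2]

L=[[1,0,0,0],[-2,1,0,0],[2,2,1,0],[3,2,3,1]] U=[[3,-1,2,3],[0,1,1,-2],[0,0,1,-2],[0,0,0,-2]]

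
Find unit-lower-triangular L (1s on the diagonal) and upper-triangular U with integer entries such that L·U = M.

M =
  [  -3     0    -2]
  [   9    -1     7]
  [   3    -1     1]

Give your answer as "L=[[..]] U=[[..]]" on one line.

  row1 -= -3·row0 → [0,-1,1]
  row2 -= -1·row0 → [0,-1,-1]
  row2 -= 1·row1 → [0,0,-2]

L=[[1,0,0],[-3,1,0],[-1,1,1]] U=[[-3,0,-2],[0,-1,1],[0,0,-2]]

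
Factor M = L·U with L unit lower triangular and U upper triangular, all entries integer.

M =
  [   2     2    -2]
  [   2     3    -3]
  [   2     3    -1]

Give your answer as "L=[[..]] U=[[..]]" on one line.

  R1 -= 1·R0 → [0,1,-1]
  R2 -= 1·R0 → [0,1,1]
  R2 -= 1·R1 → [0,0,2]

L=[[1,0,0],[1,1,0],[1,1,1]] U=[[2,2,-2],[0,1,-1],[0,0,2]]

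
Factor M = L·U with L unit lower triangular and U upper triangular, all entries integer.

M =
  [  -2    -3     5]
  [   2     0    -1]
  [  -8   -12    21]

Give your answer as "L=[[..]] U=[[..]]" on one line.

L=[[1,0,0],[-1,1,0],[4,0,1]] U=[[-2,-3,5],[0,-3,4],[0,0,1]]

  row1 -= -1·row0 → [0,-3,4]
  row2 -= 4·row0 → [0,0,1]
  row2 -= 0·row1 → [0,0,1]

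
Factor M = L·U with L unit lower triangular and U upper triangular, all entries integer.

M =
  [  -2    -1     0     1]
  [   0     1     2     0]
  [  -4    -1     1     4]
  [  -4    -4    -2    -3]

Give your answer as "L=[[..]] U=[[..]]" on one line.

L=[[1,0,0,0],[0,1,0,0],[2,1,1,0],[2,-2,-2,1]] U=[[-2,-1,0,1],[0,1,2,0],[0,0,-1,2],[0,0,0,-1]]

  R1 -= 0·R0 → [0,1,2,0]
  R2 -= 2·R0 → [0,1,1,2]
  R3 -= 2·R0 → [0,-2,-2,-5]
  R2 -= 1·R1 → [0,0,-1,2]
  R3 -= -2·R1 → [0,0,2,-5]
  R3 -= -2·R2 → [0,0,0,-1]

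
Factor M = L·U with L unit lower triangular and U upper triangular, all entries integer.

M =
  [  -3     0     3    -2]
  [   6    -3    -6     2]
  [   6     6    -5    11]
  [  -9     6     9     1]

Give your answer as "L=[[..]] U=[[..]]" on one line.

L=[[1,0,0,0],[-2,1,0,0],[-2,-2,1,0],[3,-2,0,1]] U=[[-3,0,3,-2],[0,-3,0,-2],[0,0,1,3],[0,0,0,3]]

  r1 -= -2·r0 → [0,-3,0,-2]
  r2 -= -2·r0 → [0,6,1,7]
  r3 -= 3·r0 → [0,6,0,7]
  r2 -= -2·r1 → [0,0,1,3]
  r3 -= -2·r1 → [0,0,0,3]
  r3 -= 0·r2 → [0,0,0,3]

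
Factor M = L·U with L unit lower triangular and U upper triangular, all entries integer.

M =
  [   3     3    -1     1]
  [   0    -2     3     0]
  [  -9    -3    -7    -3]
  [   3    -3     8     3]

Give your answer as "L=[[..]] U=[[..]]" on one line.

  r1 -= 0·r0 → [0,-2,3,0]
  r2 -= -3·r0 → [0,6,-10,0]
  r3 -= 1·r0 → [0,-6,9,2]
  r2 -= -3·r1 → [0,0,-1,0]
  r3 -= 3·r1 → [0,0,0,2]
  r3 -= 0·r2 → [0,0,0,2]

L=[[1,0,0,0],[0,1,0,0],[-3,-3,1,0],[1,3,0,1]] U=[[3,3,-1,1],[0,-2,3,0],[0,0,-1,0],[0,0,0,2]]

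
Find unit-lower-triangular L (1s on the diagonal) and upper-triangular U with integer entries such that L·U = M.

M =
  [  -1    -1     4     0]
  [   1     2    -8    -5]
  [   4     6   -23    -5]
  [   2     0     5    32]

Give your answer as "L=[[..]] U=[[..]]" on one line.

  r1 -= -1·r0 → [0,1,-4,-5]
  r2 -= -4·r0 → [0,2,-7,-5]
  r3 -= -2·r0 → [0,-2,13,32]
  r2 -= 2·r1 → [0,0,1,5]
  r3 -= -2·r1 → [0,0,5,22]
  r3 -= 5·r2 → [0,0,0,-3]

L=[[1,0,0,0],[-1,1,0,0],[-4,2,1,0],[-2,-2,5,1]] U=[[-1,-1,4,0],[0,1,-4,-5],[0,0,1,5],[0,0,0,-3]]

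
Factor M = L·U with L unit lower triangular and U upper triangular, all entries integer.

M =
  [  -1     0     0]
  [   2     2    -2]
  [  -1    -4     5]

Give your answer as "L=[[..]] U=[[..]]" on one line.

  R1 -= -2·R0 → [0,2,-2]
  R2 -= 1·R0 → [0,-4,5]
  R2 -= -2·R1 → [0,0,1]

L=[[1,0,0],[-2,1,0],[1,-2,1]] U=[[-1,0,0],[0,2,-2],[0,0,1]]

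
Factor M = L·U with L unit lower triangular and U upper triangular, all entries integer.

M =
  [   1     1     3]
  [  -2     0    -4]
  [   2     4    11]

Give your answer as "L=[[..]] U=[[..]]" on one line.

L=[[1,0,0],[-2,1,0],[2,1,1]] U=[[1,1,3],[0,2,2],[0,0,3]]

  r1 -= -2·r0 → [0,2,2]
  r2 -= 2·r0 → [0,2,5]
  r2 -= 1·r1 → [0,0,3]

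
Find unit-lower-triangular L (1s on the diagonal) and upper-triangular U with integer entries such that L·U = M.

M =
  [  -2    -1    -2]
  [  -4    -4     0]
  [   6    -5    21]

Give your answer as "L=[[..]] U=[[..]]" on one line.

L=[[1,0,0],[2,1,0],[-3,4,1]] U=[[-2,-1,-2],[0,-2,4],[0,0,-1]]

  row1 -= 2·row0 → [0,-2,4]
  row2 -= -3·row0 → [0,-8,15]
  row2 -= 4·row1 → [0,0,-1]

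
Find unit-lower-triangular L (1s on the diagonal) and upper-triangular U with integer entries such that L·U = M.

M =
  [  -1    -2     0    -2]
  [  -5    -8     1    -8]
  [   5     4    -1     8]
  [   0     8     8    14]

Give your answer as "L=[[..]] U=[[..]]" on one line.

  r1 -= 5·r0 → [0,2,1,2]
  r2 -= -5·r0 → [0,-6,-1,-2]
  r3 -= 0·r0 → [0,8,8,14]
  r2 -= -3·r1 → [0,0,2,4]
  r3 -= 4·r1 → [0,0,4,6]
  r3 -= 2·r2 → [0,0,0,-2]

L=[[1,0,0,0],[5,1,0,0],[-5,-3,1,0],[0,4,2,1]] U=[[-1,-2,0,-2],[0,2,1,2],[0,0,2,4],[0,0,0,-2]]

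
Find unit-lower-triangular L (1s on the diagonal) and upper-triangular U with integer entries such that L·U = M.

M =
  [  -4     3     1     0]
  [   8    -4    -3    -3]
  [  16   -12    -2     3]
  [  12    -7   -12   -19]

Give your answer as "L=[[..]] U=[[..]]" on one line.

  R1 -= -2·R0 → [0,2,-1,-3]
  R2 -= -4·R0 → [0,0,2,3]
  R3 -= -3·R0 → [0,2,-9,-19]
  R2 -= 0·R1 → [0,0,2,3]
  R3 -= 1·R1 → [0,0,-8,-16]
  R3 -= -4·R2 → [0,0,0,-4]

L=[[1,0,0,0],[-2,1,0,0],[-4,0,1,0],[-3,1,-4,1]] U=[[-4,3,1,0],[0,2,-1,-3],[0,0,2,3],[0,0,0,-4]]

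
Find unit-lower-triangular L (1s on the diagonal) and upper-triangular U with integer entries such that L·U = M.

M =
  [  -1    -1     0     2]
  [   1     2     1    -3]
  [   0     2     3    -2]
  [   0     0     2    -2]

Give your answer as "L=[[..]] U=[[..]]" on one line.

  row1 -= -1·row0 → [0,1,1,-1]
  row2 -= 0·row0 → [0,2,3,-2]
  row3 -= 0·row0 → [0,0,2,-2]
  row2 -= 2·row1 → [0,0,1,0]
  row3 -= 0·row1 → [0,0,2,-2]
  row3 -= 2·row2 → [0,0,0,-2]

L=[[1,0,0,0],[-1,1,0,0],[0,2,1,0],[0,0,2,1]] U=[[-1,-1,0,2],[0,1,1,-1],[0,0,1,0],[0,0,0,-2]]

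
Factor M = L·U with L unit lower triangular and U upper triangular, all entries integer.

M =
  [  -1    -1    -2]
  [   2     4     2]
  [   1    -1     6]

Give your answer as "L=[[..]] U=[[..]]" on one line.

L=[[1,0,0],[-2,1,0],[-1,-1,1]] U=[[-1,-1,-2],[0,2,-2],[0,0,2]]

  row1 -= -2·row0 → [0,2,-2]
  row2 -= -1·row0 → [0,-2,4]
  row2 -= -1·row1 → [0,0,2]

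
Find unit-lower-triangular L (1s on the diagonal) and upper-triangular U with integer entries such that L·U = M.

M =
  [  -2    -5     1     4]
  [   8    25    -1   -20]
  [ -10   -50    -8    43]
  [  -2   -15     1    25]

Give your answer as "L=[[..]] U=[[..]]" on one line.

  r1 -= -4·r0 → [0,5,3,-4]
  r2 -= 5·r0 → [0,-25,-13,23]
  r3 -= 1·r0 → [0,-10,0,21]
  r2 -= -5·r1 → [0,0,2,3]
  r3 -= -2·r1 → [0,0,6,13]
  r3 -= 3·r2 → [0,0,0,4]

L=[[1,0,0,0],[-4,1,0,0],[5,-5,1,0],[1,-2,3,1]] U=[[-2,-5,1,4],[0,5,3,-4],[0,0,2,3],[0,0,0,4]]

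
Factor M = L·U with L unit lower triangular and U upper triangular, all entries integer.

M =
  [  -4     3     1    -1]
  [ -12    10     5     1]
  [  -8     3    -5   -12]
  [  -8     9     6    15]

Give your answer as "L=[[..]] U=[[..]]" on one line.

  r1 -= 3·r0 → [0,1,2,4]
  r2 -= 2·r0 → [0,-3,-7,-10]
  r3 -= 2·r0 → [0,3,4,17]
  r2 -= -3·r1 → [0,0,-1,2]
  r3 -= 3·r1 → [0,0,-2,5]
  r3 -= 2·r2 → [0,0,0,1]

L=[[1,0,0,0],[3,1,0,0],[2,-3,1,0],[2,3,2,1]] U=[[-4,3,1,-1],[0,1,2,4],[0,0,-1,2],[0,0,0,1]]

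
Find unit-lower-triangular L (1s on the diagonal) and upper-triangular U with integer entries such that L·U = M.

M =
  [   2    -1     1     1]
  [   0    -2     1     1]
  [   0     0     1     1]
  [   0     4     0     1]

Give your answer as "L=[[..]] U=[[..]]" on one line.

  r1 -= 0·r0 → [0,-2,1,1]
  r2 -= 0·r0 → [0,0,1,1]
  r3 -= 0·r0 → [0,4,0,1]
  r2 -= 0·r1 → [0,0,1,1]
  r3 -= -2·r1 → [0,0,2,3]
  r3 -= 2·r2 → [0,0,0,1]

L=[[1,0,0,0],[0,1,0,0],[0,0,1,0],[0,-2,2,1]] U=[[2,-1,1,1],[0,-2,1,1],[0,0,1,1],[0,0,0,1]]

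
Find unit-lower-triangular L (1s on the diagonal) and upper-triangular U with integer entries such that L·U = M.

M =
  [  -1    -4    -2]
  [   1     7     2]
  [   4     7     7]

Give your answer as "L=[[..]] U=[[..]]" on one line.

L=[[1,0,0],[-1,1,0],[-4,-3,1]] U=[[-1,-4,-2],[0,3,0],[0,0,-1]]

  row1 -= -1·row0 → [0,3,0]
  row2 -= -4·row0 → [0,-9,-1]
  row2 -= -3·row1 → [0,0,-1]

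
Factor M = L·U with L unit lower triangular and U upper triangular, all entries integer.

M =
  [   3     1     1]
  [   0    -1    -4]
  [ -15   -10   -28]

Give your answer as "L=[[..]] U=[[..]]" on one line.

  row1 -= 0·row0 → [0,-1,-4]
  row2 -= -5·row0 → [0,-5,-23]
  row2 -= 5·row1 → [0,0,-3]

L=[[1,0,0],[0,1,0],[-5,5,1]] U=[[3,1,1],[0,-1,-4],[0,0,-3]]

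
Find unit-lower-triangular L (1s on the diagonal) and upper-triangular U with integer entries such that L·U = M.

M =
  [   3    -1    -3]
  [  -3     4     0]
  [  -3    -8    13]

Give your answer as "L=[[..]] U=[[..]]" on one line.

L=[[1,0,0],[-1,1,0],[-1,-3,1]] U=[[3,-1,-3],[0,3,-3],[0,0,1]]

  row1 -= -1·row0 → [0,3,-3]
  row2 -= -1·row0 → [0,-9,10]
  row2 -= -3·row1 → [0,0,1]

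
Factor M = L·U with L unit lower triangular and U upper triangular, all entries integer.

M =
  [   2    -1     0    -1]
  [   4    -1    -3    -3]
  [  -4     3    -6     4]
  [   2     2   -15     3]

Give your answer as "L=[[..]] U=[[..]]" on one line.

L=[[1,0,0,0],[2,1,0,0],[-2,1,1,0],[1,3,2,1]] U=[[2,-1,0,-1],[0,1,-3,-1],[0,0,-3,3],[0,0,0,1]]

  row1 -= 2·row0 → [0,1,-3,-1]
  row2 -= -2·row0 → [0,1,-6,2]
  row3 -= 1·row0 → [0,3,-15,4]
  row2 -= 1·row1 → [0,0,-3,3]
  row3 -= 3·row1 → [0,0,-6,7]
  row3 -= 2·row2 → [0,0,0,1]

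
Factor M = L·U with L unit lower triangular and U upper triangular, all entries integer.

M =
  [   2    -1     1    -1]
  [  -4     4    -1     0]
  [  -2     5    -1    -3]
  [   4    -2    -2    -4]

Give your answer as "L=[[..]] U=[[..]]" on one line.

L=[[1,0,0,0],[-2,1,0,0],[-1,2,1,0],[2,0,2,1]] U=[[2,-1,1,-1],[0,2,1,-2],[0,0,-2,0],[0,0,0,-2]]

  R1 -= -2·R0 → [0,2,1,-2]
  R2 -= -1·R0 → [0,4,0,-4]
  R3 -= 2·R0 → [0,0,-4,-2]
  R2 -= 2·R1 → [0,0,-2,0]
  R3 -= 0·R1 → [0,0,-4,-2]
  R3 -= 2·R2 → [0,0,0,-2]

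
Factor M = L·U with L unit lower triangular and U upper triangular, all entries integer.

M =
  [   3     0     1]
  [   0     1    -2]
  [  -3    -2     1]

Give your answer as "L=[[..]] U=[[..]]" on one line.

  R1 -= 0·R0 → [0,1,-2]
  R2 -= -1·R0 → [0,-2,2]
  R2 -= -2·R1 → [0,0,-2]

L=[[1,0,0],[0,1,0],[-1,-2,1]] U=[[3,0,1],[0,1,-2],[0,0,-2]]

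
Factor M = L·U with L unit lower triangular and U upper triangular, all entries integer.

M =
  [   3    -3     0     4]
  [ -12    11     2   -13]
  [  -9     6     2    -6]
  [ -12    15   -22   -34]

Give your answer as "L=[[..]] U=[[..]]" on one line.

L=[[1,0,0,0],[-4,1,0,0],[-3,3,1,0],[-4,-3,4,1]] U=[[3,-3,0,4],[0,-1,2,3],[0,0,-4,-3],[0,0,0,3]]

  R1 -= -4·R0 → [0,-1,2,3]
  R2 -= -3·R0 → [0,-3,2,6]
  R3 -= -4·R0 → [0,3,-22,-18]
  R2 -= 3·R1 → [0,0,-4,-3]
  R3 -= -3·R1 → [0,0,-16,-9]
  R3 -= 4·R2 → [0,0,0,3]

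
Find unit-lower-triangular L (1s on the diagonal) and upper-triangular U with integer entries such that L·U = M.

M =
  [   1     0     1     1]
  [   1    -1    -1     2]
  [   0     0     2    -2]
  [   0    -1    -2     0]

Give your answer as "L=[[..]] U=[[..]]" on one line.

L=[[1,0,0,0],[1,1,0,0],[0,0,1,0],[0,1,0,1]] U=[[1,0,1,1],[0,-1,-2,1],[0,0,2,-2],[0,0,0,-1]]

  row1 -= 1·row0 → [0,-1,-2,1]
  row2 -= 0·row0 → [0,0,2,-2]
  row3 -= 0·row0 → [0,-1,-2,0]
  row2 -= 0·row1 → [0,0,2,-2]
  row3 -= 1·row1 → [0,0,0,-1]
  row3 -= 0·row2 → [0,0,0,-1]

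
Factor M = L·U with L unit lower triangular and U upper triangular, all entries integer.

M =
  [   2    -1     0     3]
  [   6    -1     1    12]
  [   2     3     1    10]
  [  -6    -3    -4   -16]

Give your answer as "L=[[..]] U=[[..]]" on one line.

L=[[1,0,0,0],[3,1,0,0],[1,2,1,0],[-3,-3,1,1]] U=[[2,-1,0,3],[0,2,1,3],[0,0,-1,1],[0,0,0,1]]

  R1 -= 3·R0 → [0,2,1,3]
  R2 -= 1·R0 → [0,4,1,7]
  R3 -= -3·R0 → [0,-6,-4,-7]
  R2 -= 2·R1 → [0,0,-1,1]
  R3 -= -3·R1 → [0,0,-1,2]
  R3 -= 1·R2 → [0,0,0,1]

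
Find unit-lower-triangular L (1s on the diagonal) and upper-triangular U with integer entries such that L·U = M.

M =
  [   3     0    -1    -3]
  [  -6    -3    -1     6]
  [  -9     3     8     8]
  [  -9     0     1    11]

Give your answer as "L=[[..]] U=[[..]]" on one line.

  R1 -= -2·R0 → [0,-3,-3,0]
  R2 -= -3·R0 → [0,3,5,-1]
  R3 -= -3·R0 → [0,0,-2,2]
  R2 -= -1·R1 → [0,0,2,-1]
  R3 -= 0·R1 → [0,0,-2,2]
  R3 -= -1·R2 → [0,0,0,1]

L=[[1,0,0,0],[-2,1,0,0],[-3,-1,1,0],[-3,0,-1,1]] U=[[3,0,-1,-3],[0,-3,-3,0],[0,0,2,-1],[0,0,0,1]]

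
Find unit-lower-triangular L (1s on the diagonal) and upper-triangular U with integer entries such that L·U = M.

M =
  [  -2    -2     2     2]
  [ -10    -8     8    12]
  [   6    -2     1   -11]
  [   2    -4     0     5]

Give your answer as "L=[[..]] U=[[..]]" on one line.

L=[[1,0,0,0],[5,1,0,0],[-3,-4,1,0],[-1,-3,4,1]] U=[[-2,-2,2,2],[0,2,-2,2],[0,0,-1,3],[0,0,0,1]]

  R1 -= 5·R0 → [0,2,-2,2]
  R2 -= -3·R0 → [0,-8,7,-5]
  R3 -= -1·R0 → [0,-6,2,7]
  R2 -= -4·R1 → [0,0,-1,3]
  R3 -= -3·R1 → [0,0,-4,13]
  R3 -= 4·R2 → [0,0,0,1]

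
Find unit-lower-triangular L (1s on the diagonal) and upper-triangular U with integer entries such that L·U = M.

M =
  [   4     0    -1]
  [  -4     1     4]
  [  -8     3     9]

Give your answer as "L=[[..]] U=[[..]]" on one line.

L=[[1,0,0],[-1,1,0],[-2,3,1]] U=[[4,0,-1],[0,1,3],[0,0,-2]]

  r1 -= -1·r0 → [0,1,3]
  r2 -= -2·r0 → [0,3,7]
  r2 -= 3·r1 → [0,0,-2]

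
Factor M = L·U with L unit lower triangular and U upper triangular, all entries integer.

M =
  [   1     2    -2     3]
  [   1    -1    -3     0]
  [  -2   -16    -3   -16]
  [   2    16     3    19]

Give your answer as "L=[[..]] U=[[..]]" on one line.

  R1 -= 1·R0 → [0,-3,-1,-3]
  R2 -= -2·R0 → [0,-12,-7,-10]
  R3 -= 2·R0 → [0,12,7,13]
  R2 -= 4·R1 → [0,0,-3,2]
  R3 -= -4·R1 → [0,0,3,1]
  R3 -= -1·R2 → [0,0,0,3]

L=[[1,0,0,0],[1,1,0,0],[-2,4,1,0],[2,-4,-1,1]] U=[[1,2,-2,3],[0,-3,-1,-3],[0,0,-3,2],[0,0,0,3]]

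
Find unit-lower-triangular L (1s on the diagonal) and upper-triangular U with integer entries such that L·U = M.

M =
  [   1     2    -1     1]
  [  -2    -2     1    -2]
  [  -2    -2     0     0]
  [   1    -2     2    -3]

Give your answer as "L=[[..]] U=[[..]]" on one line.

  r1 -= -2·r0 → [0,2,-1,0]
  r2 -= -2·r0 → [0,2,-2,2]
  r3 -= 1·r0 → [0,-4,3,-4]
  r2 -= 1·r1 → [0,0,-1,2]
  r3 -= -2·r1 → [0,0,1,-4]
  r3 -= -1·r2 → [0,0,0,-2]

L=[[1,0,0,0],[-2,1,0,0],[-2,1,1,0],[1,-2,-1,1]] U=[[1,2,-1,1],[0,2,-1,0],[0,0,-1,2],[0,0,0,-2]]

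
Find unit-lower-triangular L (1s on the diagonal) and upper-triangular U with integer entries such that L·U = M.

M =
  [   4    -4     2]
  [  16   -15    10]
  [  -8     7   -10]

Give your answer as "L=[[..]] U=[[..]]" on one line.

  r1 -= 4·r0 → [0,1,2]
  r2 -= -2·r0 → [0,-1,-6]
  r2 -= -1·r1 → [0,0,-4]

L=[[1,0,0],[4,1,0],[-2,-1,1]] U=[[4,-4,2],[0,1,2],[0,0,-4]]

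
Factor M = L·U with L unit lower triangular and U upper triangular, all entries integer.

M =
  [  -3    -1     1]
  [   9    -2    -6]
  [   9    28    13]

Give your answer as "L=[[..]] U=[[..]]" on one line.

L=[[1,0,0],[-3,1,0],[-3,-5,1]] U=[[-3,-1,1],[0,-5,-3],[0,0,1]]

  R1 -= -3·R0 → [0,-5,-3]
  R2 -= -3·R0 → [0,25,16]
  R2 -= -5·R1 → [0,0,1]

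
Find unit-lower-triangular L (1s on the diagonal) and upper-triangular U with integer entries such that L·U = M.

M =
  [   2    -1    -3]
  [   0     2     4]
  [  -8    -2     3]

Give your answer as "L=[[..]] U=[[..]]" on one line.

  r1 -= 0·r0 → [0,2,4]
  r2 -= -4·r0 → [0,-6,-9]
  r2 -= -3·r1 → [0,0,3]

L=[[1,0,0],[0,1,0],[-4,-3,1]] U=[[2,-1,-3],[0,2,4],[0,0,3]]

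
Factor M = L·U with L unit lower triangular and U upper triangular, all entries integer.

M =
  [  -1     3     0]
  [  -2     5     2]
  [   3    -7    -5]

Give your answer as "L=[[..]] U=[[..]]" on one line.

L=[[1,0,0],[2,1,0],[-3,-2,1]] U=[[-1,3,0],[0,-1,2],[0,0,-1]]

  r1 -= 2·r0 → [0,-1,2]
  r2 -= -3·r0 → [0,2,-5]
  r2 -= -2·r1 → [0,0,-1]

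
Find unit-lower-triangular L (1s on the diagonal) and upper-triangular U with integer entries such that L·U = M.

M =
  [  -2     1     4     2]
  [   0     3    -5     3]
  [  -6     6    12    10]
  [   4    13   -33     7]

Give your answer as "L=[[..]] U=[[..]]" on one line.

  row1 -= 0·row0 → [0,3,-5,3]
  row2 -= 3·row0 → [0,3,0,4]
  row3 -= -2·row0 → [0,15,-25,11]
  row2 -= 1·row1 → [0,0,5,1]
  row3 -= 5·row1 → [0,0,0,-4]
  row3 -= 0·row2 → [0,0,0,-4]

L=[[1,0,0,0],[0,1,0,0],[3,1,1,0],[-2,5,0,1]] U=[[-2,1,4,2],[0,3,-5,3],[0,0,5,1],[0,0,0,-4]]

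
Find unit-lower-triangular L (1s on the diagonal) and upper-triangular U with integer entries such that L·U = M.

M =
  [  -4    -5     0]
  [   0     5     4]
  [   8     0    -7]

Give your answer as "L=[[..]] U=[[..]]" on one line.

  R1 -= 0·R0 → [0,5,4]
  R2 -= -2·R0 → [0,-10,-7]
  R2 -= -2·R1 → [0,0,1]

L=[[1,0,0],[0,1,0],[-2,-2,1]] U=[[-4,-5,0],[0,5,4],[0,0,1]]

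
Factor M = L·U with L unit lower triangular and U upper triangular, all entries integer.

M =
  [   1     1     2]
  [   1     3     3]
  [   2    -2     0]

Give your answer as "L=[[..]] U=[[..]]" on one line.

L=[[1,0,0],[1,1,0],[2,-2,1]] U=[[1,1,2],[0,2,1],[0,0,-2]]

  R1 -= 1·R0 → [0,2,1]
  R2 -= 2·R0 → [0,-4,-4]
  R2 -= -2·R1 → [0,0,-2]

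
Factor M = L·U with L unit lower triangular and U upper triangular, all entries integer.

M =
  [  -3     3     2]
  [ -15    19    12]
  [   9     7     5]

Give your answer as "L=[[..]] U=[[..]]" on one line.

L=[[1,0,0],[5,1,0],[-3,4,1]] U=[[-3,3,2],[0,4,2],[0,0,3]]

  r1 -= 5·r0 → [0,4,2]
  r2 -= -3·r0 → [0,16,11]
  r2 -= 4·r1 → [0,0,3]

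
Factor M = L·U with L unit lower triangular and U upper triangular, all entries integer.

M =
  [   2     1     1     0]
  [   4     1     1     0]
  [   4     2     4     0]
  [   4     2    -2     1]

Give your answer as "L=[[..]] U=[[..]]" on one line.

  row1 -= 2·row0 → [0,-1,-1,0]
  row2 -= 2·row0 → [0,0,2,0]
  row3 -= 2·row0 → [0,0,-4,1]
  row2 -= 0·row1 → [0,0,2,0]
  row3 -= 0·row1 → [0,0,-4,1]
  row3 -= -2·row2 → [0,0,0,1]

L=[[1,0,0,0],[2,1,0,0],[2,0,1,0],[2,0,-2,1]] U=[[2,1,1,0],[0,-1,-1,0],[0,0,2,0],[0,0,0,1]]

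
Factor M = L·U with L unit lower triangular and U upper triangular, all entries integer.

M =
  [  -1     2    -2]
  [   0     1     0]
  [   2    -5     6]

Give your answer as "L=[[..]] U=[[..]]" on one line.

L=[[1,0,0],[0,1,0],[-2,-1,1]] U=[[-1,2,-2],[0,1,0],[0,0,2]]

  R1 -= 0·R0 → [0,1,0]
  R2 -= -2·R0 → [0,-1,2]
  R2 -= -1·R1 → [0,0,2]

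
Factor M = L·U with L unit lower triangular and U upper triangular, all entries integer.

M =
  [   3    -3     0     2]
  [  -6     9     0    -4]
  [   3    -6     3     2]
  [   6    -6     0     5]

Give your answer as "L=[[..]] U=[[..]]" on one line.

L=[[1,0,0,0],[-2,1,0,0],[1,-1,1,0],[2,0,0,1]] U=[[3,-3,0,2],[0,3,0,0],[0,0,3,0],[0,0,0,1]]

  row1 -= -2·row0 → [0,3,0,0]
  row2 -= 1·row0 → [0,-3,3,0]
  row3 -= 2·row0 → [0,0,0,1]
  row2 -= -1·row1 → [0,0,3,0]
  row3 -= 0·row1 → [0,0,0,1]
  row3 -= 0·row2 → [0,0,0,1]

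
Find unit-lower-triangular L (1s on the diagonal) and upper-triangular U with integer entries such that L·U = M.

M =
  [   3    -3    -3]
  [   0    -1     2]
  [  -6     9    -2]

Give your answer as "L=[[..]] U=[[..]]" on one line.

L=[[1,0,0],[0,1,0],[-2,-3,1]] U=[[3,-3,-3],[0,-1,2],[0,0,-2]]

  r1 -= 0·r0 → [0,-1,2]
  r2 -= -2·r0 → [0,3,-8]
  r2 -= -3·r1 → [0,0,-2]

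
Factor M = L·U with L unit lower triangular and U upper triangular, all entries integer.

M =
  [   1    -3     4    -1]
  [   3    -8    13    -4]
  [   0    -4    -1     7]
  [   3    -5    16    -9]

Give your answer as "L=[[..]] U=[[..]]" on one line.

L=[[1,0,0,0],[3,1,0,0],[0,-4,1,0],[3,4,0,1]] U=[[1,-3,4,-1],[0,1,1,-1],[0,0,3,3],[0,0,0,-2]]

  R1 -= 3·R0 → [0,1,1,-1]
  R2 -= 0·R0 → [0,-4,-1,7]
  R3 -= 3·R0 → [0,4,4,-6]
  R2 -= -4·R1 → [0,0,3,3]
  R3 -= 4·R1 → [0,0,0,-2]
  R3 -= 0·R2 → [0,0,0,-2]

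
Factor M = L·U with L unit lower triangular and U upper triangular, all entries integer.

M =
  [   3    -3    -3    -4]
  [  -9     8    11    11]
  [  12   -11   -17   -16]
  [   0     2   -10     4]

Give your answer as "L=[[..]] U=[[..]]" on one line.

  R1 -= -3·R0 → [0,-1,2,-1]
  R2 -= 4·R0 → [0,1,-5,0]
  R3 -= 0·R0 → [0,2,-10,4]
  R2 -= -1·R1 → [0,0,-3,-1]
  R3 -= -2·R1 → [0,0,-6,2]
  R3 -= 2·R2 → [0,0,0,4]

L=[[1,0,0,0],[-3,1,0,0],[4,-1,1,0],[0,-2,2,1]] U=[[3,-3,-3,-4],[0,-1,2,-1],[0,0,-3,-1],[0,0,0,4]]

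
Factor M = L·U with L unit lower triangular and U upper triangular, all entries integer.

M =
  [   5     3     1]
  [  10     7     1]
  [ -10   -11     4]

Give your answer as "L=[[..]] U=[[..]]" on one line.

  row1 -= 2·row0 → [0,1,-1]
  row2 -= -2·row0 → [0,-5,6]
  row2 -= -5·row1 → [0,0,1]

L=[[1,0,0],[2,1,0],[-2,-5,1]] U=[[5,3,1],[0,1,-1],[0,0,1]]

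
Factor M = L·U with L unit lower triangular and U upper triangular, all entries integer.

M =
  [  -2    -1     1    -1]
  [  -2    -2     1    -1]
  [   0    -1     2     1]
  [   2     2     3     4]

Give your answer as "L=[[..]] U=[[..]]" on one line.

L=[[1,0,0,0],[1,1,0,0],[0,1,1,0],[-1,-1,2,1]] U=[[-2,-1,1,-1],[0,-1,0,0],[0,0,2,1],[0,0,0,1]]

  row1 -= 1·row0 → [0,-1,0,0]
  row2 -= 0·row0 → [0,-1,2,1]
  row3 -= -1·row0 → [0,1,4,3]
  row2 -= 1·row1 → [0,0,2,1]
  row3 -= -1·row1 → [0,0,4,3]
  row3 -= 2·row2 → [0,0,0,1]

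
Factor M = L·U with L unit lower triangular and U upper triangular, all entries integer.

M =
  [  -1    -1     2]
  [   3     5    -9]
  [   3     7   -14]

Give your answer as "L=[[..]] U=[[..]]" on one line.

L=[[1,0,0],[-3,1,0],[-3,2,1]] U=[[-1,-1,2],[0,2,-3],[0,0,-2]]

  r1 -= -3·r0 → [0,2,-3]
  r2 -= -3·r0 → [0,4,-8]
  r2 -= 2·r1 → [0,0,-2]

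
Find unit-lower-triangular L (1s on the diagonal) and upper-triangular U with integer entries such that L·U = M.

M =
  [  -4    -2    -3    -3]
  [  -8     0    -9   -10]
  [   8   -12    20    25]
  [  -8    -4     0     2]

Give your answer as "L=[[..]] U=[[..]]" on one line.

  R1 -= 2·R0 → [0,4,-3,-4]
  R2 -= -2·R0 → [0,-16,14,19]
  R3 -= 2·R0 → [0,0,6,8]
  R2 -= -4·R1 → [0,0,2,3]
  R3 -= 0·R1 → [0,0,6,8]
  R3 -= 3·R2 → [0,0,0,-1]

L=[[1,0,0,0],[2,1,0,0],[-2,-4,1,0],[2,0,3,1]] U=[[-4,-2,-3,-3],[0,4,-3,-4],[0,0,2,3],[0,0,0,-1]]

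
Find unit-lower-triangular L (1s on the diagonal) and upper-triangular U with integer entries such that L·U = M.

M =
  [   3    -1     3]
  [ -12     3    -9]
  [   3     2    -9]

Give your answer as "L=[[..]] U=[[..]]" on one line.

L=[[1,0,0],[-4,1,0],[1,-3,1]] U=[[3,-1,3],[0,-1,3],[0,0,-3]]

  r1 -= -4·r0 → [0,-1,3]
  r2 -= 1·r0 → [0,3,-12]
  r2 -= -3·r1 → [0,0,-3]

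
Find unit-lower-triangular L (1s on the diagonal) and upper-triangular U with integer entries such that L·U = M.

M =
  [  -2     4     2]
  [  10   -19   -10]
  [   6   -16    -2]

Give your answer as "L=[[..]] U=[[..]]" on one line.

  r1 -= -5·r0 → [0,1,0]
  r2 -= -3·r0 → [0,-4,4]
  r2 -= -4·r1 → [0,0,4]

L=[[1,0,0],[-5,1,0],[-3,-4,1]] U=[[-2,4,2],[0,1,0],[0,0,4]]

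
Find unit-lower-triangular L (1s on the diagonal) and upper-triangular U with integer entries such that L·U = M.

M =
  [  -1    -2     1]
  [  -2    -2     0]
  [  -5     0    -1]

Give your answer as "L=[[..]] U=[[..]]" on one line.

  r1 -= 2·r0 → [0,2,-2]
  r2 -= 5·r0 → [0,10,-6]
  r2 -= 5·r1 → [0,0,4]

L=[[1,0,0],[2,1,0],[5,5,1]] U=[[-1,-2,1],[0,2,-2],[0,0,4]]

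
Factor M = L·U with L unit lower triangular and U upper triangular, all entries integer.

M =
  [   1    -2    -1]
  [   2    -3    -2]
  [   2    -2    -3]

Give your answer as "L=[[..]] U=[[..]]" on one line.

  row1 -= 2·row0 → [0,1,0]
  row2 -= 2·row0 → [0,2,-1]
  row2 -= 2·row1 → [0,0,-1]

L=[[1,0,0],[2,1,0],[2,2,1]] U=[[1,-2,-1],[0,1,0],[0,0,-1]]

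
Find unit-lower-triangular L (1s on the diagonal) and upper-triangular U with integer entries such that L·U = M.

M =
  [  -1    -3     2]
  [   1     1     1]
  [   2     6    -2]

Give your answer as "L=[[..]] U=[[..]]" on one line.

  R1 -= -1·R0 → [0,-2,3]
  R2 -= -2·R0 → [0,0,2]
  R2 -= 0·R1 → [0,0,2]

L=[[1,0,0],[-1,1,0],[-2,0,1]] U=[[-1,-3,2],[0,-2,3],[0,0,2]]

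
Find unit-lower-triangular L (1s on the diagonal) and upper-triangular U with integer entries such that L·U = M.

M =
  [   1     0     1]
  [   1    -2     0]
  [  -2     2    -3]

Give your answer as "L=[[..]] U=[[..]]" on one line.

  R1 -= 1·R0 → [0,-2,-1]
  R2 -= -2·R0 → [0,2,-1]
  R2 -= -1·R1 → [0,0,-2]

L=[[1,0,0],[1,1,0],[-2,-1,1]] U=[[1,0,1],[0,-2,-1],[0,0,-2]]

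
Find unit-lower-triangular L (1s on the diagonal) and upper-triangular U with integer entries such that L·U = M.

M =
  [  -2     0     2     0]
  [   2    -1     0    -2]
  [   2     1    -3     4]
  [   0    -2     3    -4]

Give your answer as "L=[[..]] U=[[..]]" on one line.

L=[[1,0,0,0],[-1,1,0,0],[-1,-1,1,0],[0,2,-1,1]] U=[[-2,0,2,0],[0,-1,2,-2],[0,0,1,2],[0,0,0,2]]

  row1 -= -1·row0 → [0,-1,2,-2]
  row2 -= -1·row0 → [0,1,-1,4]
  row3 -= 0·row0 → [0,-2,3,-4]
  row2 -= -1·row1 → [0,0,1,2]
  row3 -= 2·row1 → [0,0,-1,0]
  row3 -= -1·row2 → [0,0,0,2]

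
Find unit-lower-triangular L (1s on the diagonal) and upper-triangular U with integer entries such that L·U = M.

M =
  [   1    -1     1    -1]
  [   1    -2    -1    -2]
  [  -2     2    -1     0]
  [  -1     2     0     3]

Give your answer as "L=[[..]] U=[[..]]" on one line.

L=[[1,0,0,0],[1,1,0,0],[-2,0,1,0],[-1,-1,-1,1]] U=[[1,-1,1,-1],[0,-1,-2,-1],[0,0,1,-2],[0,0,0,-1]]

  R1 -= 1·R0 → [0,-1,-2,-1]
  R2 -= -2·R0 → [0,0,1,-2]
  R3 -= -1·R0 → [0,1,1,2]
  R2 -= 0·R1 → [0,0,1,-2]
  R3 -= -1·R1 → [0,0,-1,1]
  R3 -= -1·R2 → [0,0,0,-1]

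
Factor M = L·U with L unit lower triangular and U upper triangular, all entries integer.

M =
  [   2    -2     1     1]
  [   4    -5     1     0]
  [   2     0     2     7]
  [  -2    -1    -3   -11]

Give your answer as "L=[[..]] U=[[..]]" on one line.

  r1 -= 2·r0 → [0,-1,-1,-2]
  r2 -= 1·r0 → [0,2,1,6]
  r3 -= -1·r0 → [0,-3,-2,-10]
  r2 -= -2·r1 → [0,0,-1,2]
  r3 -= 3·r1 → [0,0,1,-4]
  r3 -= -1·r2 → [0,0,0,-2]

L=[[1,0,0,0],[2,1,0,0],[1,-2,1,0],[-1,3,-1,1]] U=[[2,-2,1,1],[0,-1,-1,-2],[0,0,-1,2],[0,0,0,-2]]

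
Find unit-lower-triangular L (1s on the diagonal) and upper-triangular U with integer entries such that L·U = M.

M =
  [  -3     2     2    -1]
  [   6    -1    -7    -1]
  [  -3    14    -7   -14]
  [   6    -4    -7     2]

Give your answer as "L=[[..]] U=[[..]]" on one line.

L=[[1,0,0,0],[-2,1,0,0],[1,4,1,0],[-2,0,-1,1]] U=[[-3,2,2,-1],[0,3,-3,-3],[0,0,3,-1],[0,0,0,-1]]

  r1 -= -2·r0 → [0,3,-3,-3]
  r2 -= 1·r0 → [0,12,-9,-13]
  r3 -= -2·r0 → [0,0,-3,0]
  r2 -= 4·r1 → [0,0,3,-1]
  r3 -= 0·r1 → [0,0,-3,0]
  r3 -= -1·r2 → [0,0,0,-1]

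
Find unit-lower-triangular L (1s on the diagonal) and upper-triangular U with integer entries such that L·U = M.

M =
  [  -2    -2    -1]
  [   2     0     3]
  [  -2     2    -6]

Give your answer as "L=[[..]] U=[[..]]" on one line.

  r1 -= -1·r0 → [0,-2,2]
  r2 -= 1·r0 → [0,4,-5]
  r2 -= -2·r1 → [0,0,-1]

L=[[1,0,0],[-1,1,0],[1,-2,1]] U=[[-2,-2,-1],[0,-2,2],[0,0,-1]]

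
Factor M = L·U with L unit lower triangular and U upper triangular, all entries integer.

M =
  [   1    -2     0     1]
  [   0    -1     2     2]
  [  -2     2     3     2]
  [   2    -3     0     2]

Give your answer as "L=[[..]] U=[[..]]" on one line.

L=[[1,0,0,0],[0,1,0,0],[-2,2,1,0],[2,-1,-2,1]] U=[[1,-2,0,1],[0,-1,2,2],[0,0,-1,0],[0,0,0,2]]

  r1 -= 0·r0 → [0,-1,2,2]
  r2 -= -2·r0 → [0,-2,3,4]
  r3 -= 2·r0 → [0,1,0,0]
  r2 -= 2·r1 → [0,0,-1,0]
  r3 -= -1·r1 → [0,0,2,2]
  r3 -= -2·r2 → [0,0,0,2]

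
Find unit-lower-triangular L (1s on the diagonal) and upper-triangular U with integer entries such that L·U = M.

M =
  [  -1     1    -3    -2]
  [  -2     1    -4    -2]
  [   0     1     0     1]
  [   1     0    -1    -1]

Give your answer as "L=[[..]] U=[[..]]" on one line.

L=[[1,0,0,0],[2,1,0,0],[0,-1,1,0],[-1,-1,-1,1]] U=[[-1,1,-3,-2],[0,-1,2,2],[0,0,2,3],[0,0,0,2]]

  R1 -= 2·R0 → [0,-1,2,2]
  R2 -= 0·R0 → [0,1,0,1]
  R3 -= -1·R0 → [0,1,-4,-3]
  R2 -= -1·R1 → [0,0,2,3]
  R3 -= -1·R1 → [0,0,-2,-1]
  R3 -= -1·R2 → [0,0,0,2]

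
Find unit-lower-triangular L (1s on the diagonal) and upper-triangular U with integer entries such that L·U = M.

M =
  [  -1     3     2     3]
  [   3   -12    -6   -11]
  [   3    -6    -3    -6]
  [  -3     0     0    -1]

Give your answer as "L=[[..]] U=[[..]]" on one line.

L=[[1,0,0,0],[-3,1,0,0],[-3,-1,1,0],[3,3,-2,1]] U=[[-1,3,2,3],[0,-3,0,-2],[0,0,3,1],[0,0,0,-2]]

  r1 -= -3·r0 → [0,-3,0,-2]
  r2 -= -3·r0 → [0,3,3,3]
  r3 -= 3·r0 → [0,-9,-6,-10]
  r2 -= -1·r1 → [0,0,3,1]
  r3 -= 3·r1 → [0,0,-6,-4]
  r3 -= -2·r2 → [0,0,0,-2]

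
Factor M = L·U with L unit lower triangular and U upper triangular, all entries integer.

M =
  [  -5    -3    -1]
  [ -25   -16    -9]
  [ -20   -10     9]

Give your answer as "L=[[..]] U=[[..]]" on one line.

L=[[1,0,0],[5,1,0],[4,-2,1]] U=[[-5,-3,-1],[0,-1,-4],[0,0,5]]

  row1 -= 5·row0 → [0,-1,-4]
  row2 -= 4·row0 → [0,2,13]
  row2 -= -2·row1 → [0,0,5]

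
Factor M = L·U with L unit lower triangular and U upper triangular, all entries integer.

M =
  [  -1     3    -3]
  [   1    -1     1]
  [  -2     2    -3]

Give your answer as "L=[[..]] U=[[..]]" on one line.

L=[[1,0,0],[-1,1,0],[2,-2,1]] U=[[-1,3,-3],[0,2,-2],[0,0,-1]]

  r1 -= -1·r0 → [0,2,-2]
  r2 -= 2·r0 → [0,-4,3]
  r2 -= -2·r1 → [0,0,-1]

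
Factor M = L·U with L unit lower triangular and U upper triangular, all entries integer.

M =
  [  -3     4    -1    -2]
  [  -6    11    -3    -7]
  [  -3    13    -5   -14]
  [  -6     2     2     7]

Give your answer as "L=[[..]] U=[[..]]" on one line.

L=[[1,0,0,0],[2,1,0,0],[1,3,1,0],[2,-2,-2,1]] U=[[-3,4,-1,-2],[0,3,-1,-3],[0,0,-1,-3],[0,0,0,-1]]

  r1 -= 2·r0 → [0,3,-1,-3]
  r2 -= 1·r0 → [0,9,-4,-12]
  r3 -= 2·r0 → [0,-6,4,11]
  r2 -= 3·r1 → [0,0,-1,-3]
  r3 -= -2·r1 → [0,0,2,5]
  r3 -= -2·r2 → [0,0,0,-1]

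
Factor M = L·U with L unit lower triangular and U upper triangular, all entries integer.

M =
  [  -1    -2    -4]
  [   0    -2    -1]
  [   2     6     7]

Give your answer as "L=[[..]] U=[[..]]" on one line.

L=[[1,0,0],[0,1,0],[-2,-1,1]] U=[[-1,-2,-4],[0,-2,-1],[0,0,-2]]

  row1 -= 0·row0 → [0,-2,-1]
  row2 -= -2·row0 → [0,2,-1]
  row2 -= -1·row1 → [0,0,-2]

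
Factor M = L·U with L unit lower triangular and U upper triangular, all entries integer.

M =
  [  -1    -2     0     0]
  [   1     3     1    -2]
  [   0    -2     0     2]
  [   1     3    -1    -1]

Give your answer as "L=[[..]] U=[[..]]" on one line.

  r1 -= -1·r0 → [0,1,1,-2]
  r2 -= 0·r0 → [0,-2,0,2]
  r3 -= -1·r0 → [0,1,-1,-1]
  r2 -= -2·r1 → [0,0,2,-2]
  r3 -= 1·r1 → [0,0,-2,1]
  r3 -= -1·r2 → [0,0,0,-1]

L=[[1,0,0,0],[-1,1,0,0],[0,-2,1,0],[-1,1,-1,1]] U=[[-1,-2,0,0],[0,1,1,-2],[0,0,2,-2],[0,0,0,-1]]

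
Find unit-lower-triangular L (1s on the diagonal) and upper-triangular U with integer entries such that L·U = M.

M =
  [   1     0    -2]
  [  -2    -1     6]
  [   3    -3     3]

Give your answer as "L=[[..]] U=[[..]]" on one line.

  R1 -= -2·R0 → [0,-1,2]
  R2 -= 3·R0 → [0,-3,9]
  R2 -= 3·R1 → [0,0,3]

L=[[1,0,0],[-2,1,0],[3,3,1]] U=[[1,0,-2],[0,-1,2],[0,0,3]]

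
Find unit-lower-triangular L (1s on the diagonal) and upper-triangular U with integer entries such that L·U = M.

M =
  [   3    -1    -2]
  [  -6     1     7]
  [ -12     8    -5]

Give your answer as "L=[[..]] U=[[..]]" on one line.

  r1 -= -2·r0 → [0,-1,3]
  r2 -= -4·r0 → [0,4,-13]
  r2 -= -4·r1 → [0,0,-1]

L=[[1,0,0],[-2,1,0],[-4,-4,1]] U=[[3,-1,-2],[0,-1,3],[0,0,-1]]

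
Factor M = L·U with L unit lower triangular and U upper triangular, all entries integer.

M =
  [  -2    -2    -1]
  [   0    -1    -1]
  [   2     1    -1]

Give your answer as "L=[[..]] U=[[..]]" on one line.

  R1 -= 0·R0 → [0,-1,-1]
  R2 -= -1·R0 → [0,-1,-2]
  R2 -= 1·R1 → [0,0,-1]

L=[[1,0,0],[0,1,0],[-1,1,1]] U=[[-2,-2,-1],[0,-1,-1],[0,0,-1]]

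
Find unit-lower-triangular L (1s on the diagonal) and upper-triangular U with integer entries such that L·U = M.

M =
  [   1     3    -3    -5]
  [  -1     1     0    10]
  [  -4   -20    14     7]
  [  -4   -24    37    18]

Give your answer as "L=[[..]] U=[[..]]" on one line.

L=[[1,0,0,0],[-1,1,0,0],[-4,-2,1,0],[-4,-3,-4,1]] U=[[1,3,-3,-5],[0,4,-3,5],[0,0,-4,-3],[0,0,0,1]]

  R1 -= -1·R0 → [0,4,-3,5]
  R2 -= -4·R0 → [0,-8,2,-13]
  R3 -= -4·R0 → [0,-12,25,-2]
  R2 -= -2·R1 → [0,0,-4,-3]
  R3 -= -3·R1 → [0,0,16,13]
  R3 -= -4·R2 → [0,0,0,1]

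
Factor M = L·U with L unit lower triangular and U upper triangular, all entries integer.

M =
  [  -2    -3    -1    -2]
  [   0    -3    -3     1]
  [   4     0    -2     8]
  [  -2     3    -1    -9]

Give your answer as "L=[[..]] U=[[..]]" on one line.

L=[[1,0,0,0],[0,1,0,0],[-2,2,1,0],[1,-2,-3,1]] U=[[-2,-3,-1,-2],[0,-3,-3,1],[0,0,2,2],[0,0,0,1]]

  R1 -= 0·R0 → [0,-3,-3,1]
  R2 -= -2·R0 → [0,-6,-4,4]
  R3 -= 1·R0 → [0,6,0,-7]
  R2 -= 2·R1 → [0,0,2,2]
  R3 -= -2·R1 → [0,0,-6,-5]
  R3 -= -3·R2 → [0,0,0,1]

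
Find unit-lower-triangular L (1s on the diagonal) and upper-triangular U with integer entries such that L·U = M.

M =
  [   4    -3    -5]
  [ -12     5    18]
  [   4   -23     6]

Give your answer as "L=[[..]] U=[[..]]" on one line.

L=[[1,0,0],[-3,1,0],[1,5,1]] U=[[4,-3,-5],[0,-4,3],[0,0,-4]]

  R1 -= -3·R0 → [0,-4,3]
  R2 -= 1·R0 → [0,-20,11]
  R2 -= 5·R1 → [0,0,-4]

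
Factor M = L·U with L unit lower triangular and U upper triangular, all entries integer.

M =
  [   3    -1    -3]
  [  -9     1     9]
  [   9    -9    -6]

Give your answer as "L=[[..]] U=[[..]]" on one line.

  R1 -= -3·R0 → [0,-2,0]
  R2 -= 3·R0 → [0,-6,3]
  R2 -= 3·R1 → [0,0,3]

L=[[1,0,0],[-3,1,0],[3,3,1]] U=[[3,-1,-3],[0,-2,0],[0,0,3]]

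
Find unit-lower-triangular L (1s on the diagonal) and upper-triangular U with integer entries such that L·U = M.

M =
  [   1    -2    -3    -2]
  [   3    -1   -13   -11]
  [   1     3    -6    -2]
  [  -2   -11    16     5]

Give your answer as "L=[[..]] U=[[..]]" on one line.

  R1 -= 3·R0 → [0,5,-4,-5]
  R2 -= 1·R0 → [0,5,-3,0]
  R3 -= -2·R0 → [0,-15,10,1]
  R2 -= 1·R1 → [0,0,1,5]
  R3 -= -3·R1 → [0,0,-2,-14]
  R3 -= -2·R2 → [0,0,0,-4]

L=[[1,0,0,0],[3,1,0,0],[1,1,1,0],[-2,-3,-2,1]] U=[[1,-2,-3,-2],[0,5,-4,-5],[0,0,1,5],[0,0,0,-4]]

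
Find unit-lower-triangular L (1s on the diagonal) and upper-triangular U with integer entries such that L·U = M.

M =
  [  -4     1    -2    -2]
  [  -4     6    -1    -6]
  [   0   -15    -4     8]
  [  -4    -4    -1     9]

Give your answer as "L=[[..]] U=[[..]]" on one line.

L=[[1,0,0,0],[1,1,0,0],[0,-3,1,0],[1,-1,-2,1]] U=[[-4,1,-2,-2],[0,5,1,-4],[0,0,-1,-4],[0,0,0,-1]]

  r1 -= 1·r0 → [0,5,1,-4]
  r2 -= 0·r0 → [0,-15,-4,8]
  r3 -= 1·r0 → [0,-5,1,11]
  r2 -= -3·r1 → [0,0,-1,-4]
  r3 -= -1·r1 → [0,0,2,7]
  r3 -= -2·r2 → [0,0,0,-1]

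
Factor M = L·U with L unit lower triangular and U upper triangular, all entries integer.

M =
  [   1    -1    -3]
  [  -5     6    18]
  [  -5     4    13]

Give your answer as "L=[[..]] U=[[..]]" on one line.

  row1 -= -5·row0 → [0,1,3]
  row2 -= -5·row0 → [0,-1,-2]
  row2 -= -1·row1 → [0,0,1]

L=[[1,0,0],[-5,1,0],[-5,-1,1]] U=[[1,-1,-3],[0,1,3],[0,0,1]]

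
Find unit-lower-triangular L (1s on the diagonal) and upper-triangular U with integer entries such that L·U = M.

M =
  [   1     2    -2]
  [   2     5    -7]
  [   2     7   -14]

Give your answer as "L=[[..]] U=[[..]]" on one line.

  r1 -= 2·r0 → [0,1,-3]
  r2 -= 2·r0 → [0,3,-10]
  r2 -= 3·r1 → [0,0,-1]

L=[[1,0,0],[2,1,0],[2,3,1]] U=[[1,2,-2],[0,1,-3],[0,0,-1]]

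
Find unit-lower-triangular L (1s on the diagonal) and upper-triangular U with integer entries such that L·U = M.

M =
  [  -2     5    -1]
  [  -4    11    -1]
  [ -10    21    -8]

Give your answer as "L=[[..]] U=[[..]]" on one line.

L=[[1,0,0],[2,1,0],[5,-4,1]] U=[[-2,5,-1],[0,1,1],[0,0,1]]

  R1 -= 2·R0 → [0,1,1]
  R2 -= 5·R0 → [0,-4,-3]
  R2 -= -4·R1 → [0,0,1]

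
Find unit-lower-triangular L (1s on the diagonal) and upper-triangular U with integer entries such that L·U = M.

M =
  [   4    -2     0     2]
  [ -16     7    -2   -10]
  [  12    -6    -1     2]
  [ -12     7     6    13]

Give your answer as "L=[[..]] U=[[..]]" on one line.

  r1 -= -4·r0 → [0,-1,-2,-2]
  r2 -= 3·r0 → [0,0,-1,-4]
  r3 -= -3·r0 → [0,1,6,19]
  r2 -= 0·r1 → [0,0,-1,-4]
  r3 -= -1·r1 → [0,0,4,17]
  r3 -= -4·r2 → [0,0,0,1]

L=[[1,0,0,0],[-4,1,0,0],[3,0,1,0],[-3,-1,-4,1]] U=[[4,-2,0,2],[0,-1,-2,-2],[0,0,-1,-4],[0,0,0,1]]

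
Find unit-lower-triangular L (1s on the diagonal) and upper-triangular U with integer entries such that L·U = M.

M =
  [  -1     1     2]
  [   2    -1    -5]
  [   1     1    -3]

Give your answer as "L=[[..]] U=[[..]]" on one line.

L=[[1,0,0],[-2,1,0],[-1,2,1]] U=[[-1,1,2],[0,1,-1],[0,0,1]]

  r1 -= -2·r0 → [0,1,-1]
  r2 -= -1·r0 → [0,2,-1]
  r2 -= 2·r1 → [0,0,1]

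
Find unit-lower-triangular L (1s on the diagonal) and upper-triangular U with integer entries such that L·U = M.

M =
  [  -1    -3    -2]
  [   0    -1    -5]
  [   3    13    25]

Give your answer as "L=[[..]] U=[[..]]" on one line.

  r1 -= 0·r0 → [0,-1,-5]
  r2 -= -3·r0 → [0,4,19]
  r2 -= -4·r1 → [0,0,-1]

L=[[1,0,0],[0,1,0],[-3,-4,1]] U=[[-1,-3,-2],[0,-1,-5],[0,0,-1]]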